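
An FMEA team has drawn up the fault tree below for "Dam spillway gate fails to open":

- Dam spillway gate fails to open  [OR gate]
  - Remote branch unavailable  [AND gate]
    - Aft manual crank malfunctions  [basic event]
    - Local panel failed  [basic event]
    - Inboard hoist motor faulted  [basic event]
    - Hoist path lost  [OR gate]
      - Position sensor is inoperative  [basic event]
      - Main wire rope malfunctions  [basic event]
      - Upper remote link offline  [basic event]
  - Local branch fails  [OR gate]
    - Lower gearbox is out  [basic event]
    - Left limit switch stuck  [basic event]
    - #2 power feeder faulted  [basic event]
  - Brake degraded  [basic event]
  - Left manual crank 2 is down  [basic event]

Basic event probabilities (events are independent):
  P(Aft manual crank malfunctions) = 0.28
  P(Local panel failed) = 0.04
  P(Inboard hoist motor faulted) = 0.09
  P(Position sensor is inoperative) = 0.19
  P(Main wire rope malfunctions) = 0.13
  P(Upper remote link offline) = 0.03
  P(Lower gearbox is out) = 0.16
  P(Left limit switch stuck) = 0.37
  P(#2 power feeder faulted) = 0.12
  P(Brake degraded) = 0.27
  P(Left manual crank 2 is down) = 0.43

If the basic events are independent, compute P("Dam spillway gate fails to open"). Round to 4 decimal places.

P(Hoist path lost) [OR] = 1 − (1−0.19) × (1−0.13) × (1−0.03) = 0.316441
P(Remote branch unavailable) [AND] = 0.28 × 0.04 × 0.09 × 0.316441 = 0.000319
P(Local branch fails) [OR] = 1 − (1−0.16) × (1−0.37) × (1−0.12) = 0.534304
P(Dam spillway gate fails to open) [OR] = 1 − (1−0.000319) × (1−0.534304) × (1−0.27) × (1−0.43) = 0.806286
Rounded to 4 decimal places: P(Dam spillway gate fails to open) ≈ 0.8063.

0.8063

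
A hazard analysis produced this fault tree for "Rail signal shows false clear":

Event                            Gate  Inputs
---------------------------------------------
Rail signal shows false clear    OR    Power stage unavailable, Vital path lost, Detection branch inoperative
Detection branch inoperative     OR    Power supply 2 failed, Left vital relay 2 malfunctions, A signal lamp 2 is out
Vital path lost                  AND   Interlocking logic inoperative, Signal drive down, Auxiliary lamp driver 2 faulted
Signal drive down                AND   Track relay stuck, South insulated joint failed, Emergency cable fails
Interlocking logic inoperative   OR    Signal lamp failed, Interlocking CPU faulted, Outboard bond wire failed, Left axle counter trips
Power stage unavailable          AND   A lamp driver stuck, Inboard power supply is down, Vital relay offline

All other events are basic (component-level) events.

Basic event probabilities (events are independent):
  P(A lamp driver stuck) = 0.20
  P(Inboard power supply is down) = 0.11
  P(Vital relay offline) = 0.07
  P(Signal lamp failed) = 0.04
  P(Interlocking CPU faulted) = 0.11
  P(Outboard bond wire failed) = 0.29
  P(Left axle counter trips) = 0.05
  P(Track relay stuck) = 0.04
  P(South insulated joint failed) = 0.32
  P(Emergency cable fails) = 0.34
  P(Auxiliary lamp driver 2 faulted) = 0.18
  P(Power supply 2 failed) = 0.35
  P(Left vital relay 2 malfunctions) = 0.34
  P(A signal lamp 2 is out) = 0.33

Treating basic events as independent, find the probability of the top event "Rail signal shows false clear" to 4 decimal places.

P(Power stage unavailable) [AND] = 0.20 × 0.11 × 0.07 = 0.001540
P(Interlocking logic inoperative) [OR] = 1 − (1−0.04) × (1−0.11) × (1−0.29) × (1−0.05) = 0.423707
P(Signal drive down) [AND] = 0.04 × 0.32 × 0.34 = 0.004352
P(Vital path lost) [AND] = 0.423707 × 0.004352 × 0.18 = 0.000332
P(Detection branch inoperative) [OR] = 1 − (1−0.35) × (1−0.34) × (1−0.33) = 0.712570
P(Rail signal shows false clear) [OR] = 1 − (1−0.001540) × (1−0.000332) × (1−0.712570) = 0.713108
Rounded to 4 decimal places: P(Rail signal shows false clear) ≈ 0.7131.

0.7131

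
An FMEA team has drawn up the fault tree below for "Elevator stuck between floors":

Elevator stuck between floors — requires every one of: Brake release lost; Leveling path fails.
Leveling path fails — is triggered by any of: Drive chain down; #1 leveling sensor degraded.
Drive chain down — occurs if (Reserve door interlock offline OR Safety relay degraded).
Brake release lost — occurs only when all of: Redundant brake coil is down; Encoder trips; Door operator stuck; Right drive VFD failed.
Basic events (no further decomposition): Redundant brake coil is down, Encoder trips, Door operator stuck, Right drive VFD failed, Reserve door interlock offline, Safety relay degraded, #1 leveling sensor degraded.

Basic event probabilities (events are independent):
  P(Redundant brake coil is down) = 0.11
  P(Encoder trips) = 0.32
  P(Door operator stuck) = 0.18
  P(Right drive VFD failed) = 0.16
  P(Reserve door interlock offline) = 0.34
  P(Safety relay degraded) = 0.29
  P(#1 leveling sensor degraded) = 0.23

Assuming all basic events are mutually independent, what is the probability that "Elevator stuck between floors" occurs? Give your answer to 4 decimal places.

0.0006

P(Brake release lost) [AND] = 0.11 × 0.32 × 0.18 × 0.16 = 0.001014
P(Drive chain down) [OR] = 1 − (1−0.34) × (1−0.29) = 0.531400
P(Leveling path fails) [OR] = 1 − (1−0.531400) × (1−0.23) = 0.639178
P(Elevator stuck between floors) [AND] = 0.001014 × 0.639178 = 0.000648
Rounded to 4 decimal places: P(Elevator stuck between floors) ≈ 0.0006.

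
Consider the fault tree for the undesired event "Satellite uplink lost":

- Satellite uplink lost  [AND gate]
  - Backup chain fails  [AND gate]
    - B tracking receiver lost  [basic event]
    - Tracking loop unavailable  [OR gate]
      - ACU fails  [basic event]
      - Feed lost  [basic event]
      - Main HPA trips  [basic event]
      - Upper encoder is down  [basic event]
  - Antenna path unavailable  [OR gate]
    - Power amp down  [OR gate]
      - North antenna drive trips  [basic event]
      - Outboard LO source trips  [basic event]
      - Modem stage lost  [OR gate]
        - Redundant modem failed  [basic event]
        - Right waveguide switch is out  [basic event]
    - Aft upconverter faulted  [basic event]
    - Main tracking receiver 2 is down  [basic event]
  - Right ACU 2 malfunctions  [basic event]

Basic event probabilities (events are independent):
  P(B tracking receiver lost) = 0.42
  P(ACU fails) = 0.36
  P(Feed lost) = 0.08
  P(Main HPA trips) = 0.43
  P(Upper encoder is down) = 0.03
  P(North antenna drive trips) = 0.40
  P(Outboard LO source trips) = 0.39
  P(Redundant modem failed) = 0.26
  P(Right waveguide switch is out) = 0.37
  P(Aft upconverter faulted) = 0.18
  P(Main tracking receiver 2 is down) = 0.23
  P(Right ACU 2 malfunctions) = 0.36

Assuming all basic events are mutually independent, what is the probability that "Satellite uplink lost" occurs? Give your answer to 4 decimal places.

0.0910

P(Tracking loop unavailable) [OR] = 1 − (1−0.36) × (1−0.08) × (1−0.43) × (1−0.03) = 0.674452
P(Backup chain fails) [AND] = 0.42 × 0.674452 = 0.283270
P(Modem stage lost) [OR] = 1 − (1−0.26) × (1−0.37) = 0.533800
P(Power amp down) [OR] = 1 − (1−0.40) × (1−0.39) × (1−0.533800) = 0.829371
P(Antenna path unavailable) [OR] = 1 − (1−0.829371) × (1−0.18) × (1−0.23) = 0.892265
P(Satellite uplink lost) [AND] = 0.283270 × 0.892265 × 0.36 = 0.090991
Rounded to 4 decimal places: P(Satellite uplink lost) ≈ 0.0910.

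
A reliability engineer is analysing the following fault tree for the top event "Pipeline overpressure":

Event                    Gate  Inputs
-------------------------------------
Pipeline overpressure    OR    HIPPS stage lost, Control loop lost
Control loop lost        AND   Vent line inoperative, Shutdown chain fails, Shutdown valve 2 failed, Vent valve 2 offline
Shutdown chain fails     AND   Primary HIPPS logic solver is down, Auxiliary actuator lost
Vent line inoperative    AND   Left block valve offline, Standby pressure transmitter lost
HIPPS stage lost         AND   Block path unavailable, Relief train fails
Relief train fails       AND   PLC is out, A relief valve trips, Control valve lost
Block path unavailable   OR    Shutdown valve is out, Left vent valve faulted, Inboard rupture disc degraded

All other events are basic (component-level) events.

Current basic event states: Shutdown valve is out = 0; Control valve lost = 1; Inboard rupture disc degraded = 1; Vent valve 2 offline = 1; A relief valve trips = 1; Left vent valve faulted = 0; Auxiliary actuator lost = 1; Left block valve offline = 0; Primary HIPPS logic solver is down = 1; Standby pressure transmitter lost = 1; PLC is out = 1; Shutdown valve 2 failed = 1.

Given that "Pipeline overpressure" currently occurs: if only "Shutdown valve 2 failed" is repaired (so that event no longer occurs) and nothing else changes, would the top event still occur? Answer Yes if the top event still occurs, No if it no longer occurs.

Counterfactual: set "Shutdown valve 2 failed" to not occurred.
Block path unavailable [OR]: Shutdown valve is out=not, Left vent valve faulted=not, Inboard rupture disc degraded=occurs → at least one input occurs → occurs.
Relief train fails [AND]: PLC is out=occurs, A relief valve trips=occurs, Control valve lost=occurs → all inputs occur → occurs.
HIPPS stage lost [AND]: Block path unavailable=occurs, Relief train fails=occurs → all inputs occur → occurs.
Vent line inoperative [AND]: Left block valve offline=not, Standby pressure transmitter lost=occurs → not all inputs occur → does not occur.
Shutdown chain fails [AND]: Primary HIPPS logic solver is down=occurs, Auxiliary actuator lost=occurs → all inputs occur → occurs.
Control loop lost [AND]: Vent line inoperative=not, Shutdown chain fails=occurs, Shutdown valve 2 failed=not, Vent valve 2 offline=occurs → not all inputs occur → does not occur.
Pipeline overpressure [OR]: HIPPS stage lost=occurs, Control loop lost=not → at least one input occurs → occurs.

Yes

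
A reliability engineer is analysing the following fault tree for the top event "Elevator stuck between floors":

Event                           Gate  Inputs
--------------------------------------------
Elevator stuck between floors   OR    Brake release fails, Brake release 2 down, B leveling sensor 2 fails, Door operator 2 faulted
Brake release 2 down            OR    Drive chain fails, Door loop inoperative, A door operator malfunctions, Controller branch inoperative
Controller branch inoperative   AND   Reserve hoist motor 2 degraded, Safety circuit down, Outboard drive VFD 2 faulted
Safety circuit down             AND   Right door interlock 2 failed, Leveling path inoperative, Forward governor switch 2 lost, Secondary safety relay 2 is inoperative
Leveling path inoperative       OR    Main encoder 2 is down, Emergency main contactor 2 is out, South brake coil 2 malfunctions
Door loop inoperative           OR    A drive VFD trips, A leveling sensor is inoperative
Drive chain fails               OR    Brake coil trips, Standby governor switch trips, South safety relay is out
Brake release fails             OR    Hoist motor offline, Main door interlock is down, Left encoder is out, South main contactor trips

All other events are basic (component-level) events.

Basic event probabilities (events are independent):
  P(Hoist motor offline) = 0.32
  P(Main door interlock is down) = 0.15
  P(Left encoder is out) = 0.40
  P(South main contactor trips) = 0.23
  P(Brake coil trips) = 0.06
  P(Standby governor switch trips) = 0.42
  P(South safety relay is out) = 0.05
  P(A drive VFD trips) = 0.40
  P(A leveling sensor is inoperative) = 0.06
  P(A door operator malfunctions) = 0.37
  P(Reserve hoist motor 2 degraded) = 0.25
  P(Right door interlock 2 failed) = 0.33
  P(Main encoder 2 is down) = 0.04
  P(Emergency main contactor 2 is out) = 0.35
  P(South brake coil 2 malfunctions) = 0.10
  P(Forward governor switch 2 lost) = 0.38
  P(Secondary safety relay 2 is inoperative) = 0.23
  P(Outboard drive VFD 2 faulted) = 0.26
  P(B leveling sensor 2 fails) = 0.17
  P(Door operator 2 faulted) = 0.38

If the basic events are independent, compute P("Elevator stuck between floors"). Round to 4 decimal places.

P(Brake release fails) [OR] = 1 − (1−0.32) × (1−0.15) × (1−0.40) × (1−0.23) = 0.732964
P(Drive chain fails) [OR] = 1 − (1−0.06) × (1−0.42) × (1−0.05) = 0.482060
P(Door loop inoperative) [OR] = 1 − (1−0.40) × (1−0.06) = 0.436000
P(Leveling path inoperative) [OR] = 1 − (1−0.04) × (1−0.35) × (1−0.10) = 0.438400
P(Safety circuit down) [AND] = 0.33 × 0.438400 × 0.38 × 0.23 = 0.012644
P(Controller branch inoperative) [AND] = 0.25 × 0.012644 × 0.26 = 0.000822
P(Brake release 2 down) [OR] = 1 − (1−0.482060) × (1−0.436000) × (1−0.37) × (1−0.000822) = 0.816117
P(Elevator stuck between floors) [OR] = 1 − (1−0.732964) × (1−0.816117) × (1−0.17) × (1−0.38) = 0.974731
Rounded to 4 decimal places: P(Elevator stuck between floors) ≈ 0.9747.

0.9747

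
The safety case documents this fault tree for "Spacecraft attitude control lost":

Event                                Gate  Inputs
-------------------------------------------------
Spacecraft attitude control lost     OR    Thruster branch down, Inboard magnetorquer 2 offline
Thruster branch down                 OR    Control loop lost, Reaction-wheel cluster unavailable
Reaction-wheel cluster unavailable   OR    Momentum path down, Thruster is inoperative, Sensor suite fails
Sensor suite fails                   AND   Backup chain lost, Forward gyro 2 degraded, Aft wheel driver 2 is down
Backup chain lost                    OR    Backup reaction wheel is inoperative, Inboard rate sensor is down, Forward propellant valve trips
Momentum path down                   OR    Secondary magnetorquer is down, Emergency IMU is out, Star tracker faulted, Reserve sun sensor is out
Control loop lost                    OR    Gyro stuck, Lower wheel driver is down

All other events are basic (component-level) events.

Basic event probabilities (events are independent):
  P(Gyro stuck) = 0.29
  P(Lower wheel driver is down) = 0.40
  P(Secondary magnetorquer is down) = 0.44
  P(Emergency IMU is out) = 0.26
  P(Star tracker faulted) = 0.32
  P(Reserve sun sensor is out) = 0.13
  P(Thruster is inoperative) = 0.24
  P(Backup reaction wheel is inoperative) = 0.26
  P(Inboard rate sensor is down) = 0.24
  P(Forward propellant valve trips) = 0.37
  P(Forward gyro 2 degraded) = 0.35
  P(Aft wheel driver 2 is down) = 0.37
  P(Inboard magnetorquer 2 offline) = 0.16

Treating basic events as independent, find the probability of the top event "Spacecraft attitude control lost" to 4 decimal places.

P(Control loop lost) [OR] = 1 − (1−0.29) × (1−0.40) = 0.574000
P(Momentum path down) [OR] = 1 − (1−0.44) × (1−0.26) × (1−0.32) × (1−0.13) = 0.754841
P(Backup chain lost) [OR] = 1 − (1−0.26) × (1−0.24) × (1−0.37) = 0.645688
P(Sensor suite fails) [AND] = 0.645688 × 0.35 × 0.37 = 0.083617
P(Reaction-wheel cluster unavailable) [OR] = 1 − (1−0.754841) × (1−0.24) × (1−0.083617) = 0.829259
P(Thruster branch down) [OR] = 1 − (1−0.574000) × (1−0.829259) = 0.927264
P(Spacecraft attitude control lost) [OR] = 1 − (1−0.927264) × (1−0.16) = 0.938902
Rounded to 4 decimal places: P(Spacecraft attitude control lost) ≈ 0.9389.

0.9389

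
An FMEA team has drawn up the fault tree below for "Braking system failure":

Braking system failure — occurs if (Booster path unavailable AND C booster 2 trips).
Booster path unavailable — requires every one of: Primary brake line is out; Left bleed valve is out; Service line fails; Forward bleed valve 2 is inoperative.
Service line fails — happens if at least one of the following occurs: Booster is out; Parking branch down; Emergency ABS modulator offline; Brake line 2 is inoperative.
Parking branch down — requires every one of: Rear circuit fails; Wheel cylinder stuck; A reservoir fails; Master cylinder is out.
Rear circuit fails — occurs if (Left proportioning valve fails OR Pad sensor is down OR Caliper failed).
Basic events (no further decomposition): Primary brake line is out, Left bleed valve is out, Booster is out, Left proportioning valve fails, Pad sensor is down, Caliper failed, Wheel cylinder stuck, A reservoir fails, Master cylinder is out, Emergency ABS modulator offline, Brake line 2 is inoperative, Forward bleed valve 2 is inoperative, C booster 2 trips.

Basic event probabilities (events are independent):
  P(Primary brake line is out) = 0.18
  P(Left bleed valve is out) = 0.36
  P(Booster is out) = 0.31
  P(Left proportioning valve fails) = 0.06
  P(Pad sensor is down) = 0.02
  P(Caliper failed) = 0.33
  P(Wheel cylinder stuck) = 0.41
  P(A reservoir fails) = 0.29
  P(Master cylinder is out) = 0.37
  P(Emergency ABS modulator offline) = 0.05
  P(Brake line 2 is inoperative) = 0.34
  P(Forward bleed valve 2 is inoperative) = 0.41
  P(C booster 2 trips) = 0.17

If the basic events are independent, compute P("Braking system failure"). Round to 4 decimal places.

0.0026

P(Rear circuit fails) [OR] = 1 − (1−0.06) × (1−0.02) × (1−0.33) = 0.382796
P(Parking branch down) [AND] = 0.382796 × 0.41 × 0.29 × 0.37 = 0.016840
P(Service line fails) [OR] = 1 − (1−0.31) × (1−0.016840) × (1−0.05) × (1−0.34) = 0.574655
P(Booster path unavailable) [AND] = 0.18 × 0.36 × 0.574655 × 0.41 = 0.015267
P(Braking system failure) [AND] = 0.015267 × 0.17 = 0.002595
Rounded to 4 decimal places: P(Braking system failure) ≈ 0.0026.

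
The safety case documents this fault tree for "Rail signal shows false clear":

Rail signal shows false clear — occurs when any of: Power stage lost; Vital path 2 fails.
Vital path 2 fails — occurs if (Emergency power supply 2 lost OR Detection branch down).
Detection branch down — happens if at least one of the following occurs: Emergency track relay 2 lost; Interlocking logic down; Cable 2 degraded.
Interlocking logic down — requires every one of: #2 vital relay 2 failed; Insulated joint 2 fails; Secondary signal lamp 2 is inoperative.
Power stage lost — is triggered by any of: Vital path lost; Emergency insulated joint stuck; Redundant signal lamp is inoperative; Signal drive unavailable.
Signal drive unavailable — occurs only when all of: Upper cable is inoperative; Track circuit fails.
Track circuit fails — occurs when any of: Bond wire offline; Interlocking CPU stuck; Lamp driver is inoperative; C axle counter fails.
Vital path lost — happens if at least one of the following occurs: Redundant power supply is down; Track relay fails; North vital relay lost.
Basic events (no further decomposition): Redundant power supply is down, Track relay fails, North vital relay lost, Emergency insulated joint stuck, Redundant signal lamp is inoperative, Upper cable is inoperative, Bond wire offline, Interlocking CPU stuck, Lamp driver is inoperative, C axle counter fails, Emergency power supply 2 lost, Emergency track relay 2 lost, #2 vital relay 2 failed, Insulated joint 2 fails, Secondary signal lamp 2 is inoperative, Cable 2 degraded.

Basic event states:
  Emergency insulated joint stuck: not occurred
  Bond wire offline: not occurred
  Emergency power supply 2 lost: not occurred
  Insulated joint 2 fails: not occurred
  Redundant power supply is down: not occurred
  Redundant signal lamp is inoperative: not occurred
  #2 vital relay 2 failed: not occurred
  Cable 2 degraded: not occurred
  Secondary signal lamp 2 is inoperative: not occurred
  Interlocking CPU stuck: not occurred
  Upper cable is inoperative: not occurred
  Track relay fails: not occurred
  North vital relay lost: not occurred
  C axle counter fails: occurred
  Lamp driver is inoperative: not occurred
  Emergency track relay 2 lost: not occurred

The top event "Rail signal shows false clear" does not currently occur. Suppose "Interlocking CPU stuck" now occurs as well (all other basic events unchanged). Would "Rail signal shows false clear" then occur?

Counterfactual: set "Interlocking CPU stuck" to occurred.
Vital path lost [OR]: Redundant power supply is down=not, Track relay fails=not, North vital relay lost=not → no input occurs → does not occur.
Track circuit fails [OR]: Bond wire offline=not, Interlocking CPU stuck=occurs, Lamp driver is inoperative=not, C axle counter fails=occurs → at least one input occurs → occurs.
Signal drive unavailable [AND]: Upper cable is inoperative=not, Track circuit fails=occurs → not all inputs occur → does not occur.
Power stage lost [OR]: Vital path lost=not, Emergency insulated joint stuck=not, Redundant signal lamp is inoperative=not, Signal drive unavailable=not → no input occurs → does not occur.
Interlocking logic down [AND]: #2 vital relay 2 failed=not, Insulated joint 2 fails=not, Secondary signal lamp 2 is inoperative=not → not all inputs occur → does not occur.
Detection branch down [OR]: Emergency track relay 2 lost=not, Interlocking logic down=not, Cable 2 degraded=not → no input occurs → does not occur.
Vital path 2 fails [OR]: Emergency power supply 2 lost=not, Detection branch down=not → no input occurs → does not occur.
Rail signal shows false clear [OR]: Power stage lost=not, Vital path 2 fails=not → no input occurs → does not occur.

No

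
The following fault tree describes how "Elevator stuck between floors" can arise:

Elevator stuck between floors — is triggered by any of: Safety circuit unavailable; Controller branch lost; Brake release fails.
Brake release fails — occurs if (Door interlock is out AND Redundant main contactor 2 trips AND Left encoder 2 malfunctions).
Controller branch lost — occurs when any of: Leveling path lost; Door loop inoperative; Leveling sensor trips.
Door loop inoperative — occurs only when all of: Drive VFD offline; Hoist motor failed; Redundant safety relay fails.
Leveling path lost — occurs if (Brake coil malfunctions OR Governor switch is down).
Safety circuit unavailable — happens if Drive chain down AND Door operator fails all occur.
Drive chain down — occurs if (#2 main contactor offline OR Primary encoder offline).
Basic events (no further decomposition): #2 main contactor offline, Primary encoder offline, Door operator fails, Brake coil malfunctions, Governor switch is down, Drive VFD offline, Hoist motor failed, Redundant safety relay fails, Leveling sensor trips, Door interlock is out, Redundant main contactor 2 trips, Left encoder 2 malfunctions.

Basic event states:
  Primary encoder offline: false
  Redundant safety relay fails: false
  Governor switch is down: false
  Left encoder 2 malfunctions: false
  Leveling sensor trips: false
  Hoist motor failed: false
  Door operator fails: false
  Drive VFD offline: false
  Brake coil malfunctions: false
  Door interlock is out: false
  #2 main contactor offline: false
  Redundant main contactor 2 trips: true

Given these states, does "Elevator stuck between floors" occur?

Drive chain down [OR]: #2 main contactor offline=not, Primary encoder offline=not → no input occurs → does not occur.
Safety circuit unavailable [AND]: Drive chain down=not, Door operator fails=not → not all inputs occur → does not occur.
Leveling path lost [OR]: Brake coil malfunctions=not, Governor switch is down=not → no input occurs → does not occur.
Door loop inoperative [AND]: Drive VFD offline=not, Hoist motor failed=not, Redundant safety relay fails=not → not all inputs occur → does not occur.
Controller branch lost [OR]: Leveling path lost=not, Door loop inoperative=not, Leveling sensor trips=not → no input occurs → does not occur.
Brake release fails [AND]: Door interlock is out=not, Redundant main contactor 2 trips=occurs, Left encoder 2 malfunctions=not → not all inputs occur → does not occur.
Elevator stuck between floors [OR]: Safety circuit unavailable=not, Controller branch lost=not, Brake release fails=not → no input occurs → does not occur.

No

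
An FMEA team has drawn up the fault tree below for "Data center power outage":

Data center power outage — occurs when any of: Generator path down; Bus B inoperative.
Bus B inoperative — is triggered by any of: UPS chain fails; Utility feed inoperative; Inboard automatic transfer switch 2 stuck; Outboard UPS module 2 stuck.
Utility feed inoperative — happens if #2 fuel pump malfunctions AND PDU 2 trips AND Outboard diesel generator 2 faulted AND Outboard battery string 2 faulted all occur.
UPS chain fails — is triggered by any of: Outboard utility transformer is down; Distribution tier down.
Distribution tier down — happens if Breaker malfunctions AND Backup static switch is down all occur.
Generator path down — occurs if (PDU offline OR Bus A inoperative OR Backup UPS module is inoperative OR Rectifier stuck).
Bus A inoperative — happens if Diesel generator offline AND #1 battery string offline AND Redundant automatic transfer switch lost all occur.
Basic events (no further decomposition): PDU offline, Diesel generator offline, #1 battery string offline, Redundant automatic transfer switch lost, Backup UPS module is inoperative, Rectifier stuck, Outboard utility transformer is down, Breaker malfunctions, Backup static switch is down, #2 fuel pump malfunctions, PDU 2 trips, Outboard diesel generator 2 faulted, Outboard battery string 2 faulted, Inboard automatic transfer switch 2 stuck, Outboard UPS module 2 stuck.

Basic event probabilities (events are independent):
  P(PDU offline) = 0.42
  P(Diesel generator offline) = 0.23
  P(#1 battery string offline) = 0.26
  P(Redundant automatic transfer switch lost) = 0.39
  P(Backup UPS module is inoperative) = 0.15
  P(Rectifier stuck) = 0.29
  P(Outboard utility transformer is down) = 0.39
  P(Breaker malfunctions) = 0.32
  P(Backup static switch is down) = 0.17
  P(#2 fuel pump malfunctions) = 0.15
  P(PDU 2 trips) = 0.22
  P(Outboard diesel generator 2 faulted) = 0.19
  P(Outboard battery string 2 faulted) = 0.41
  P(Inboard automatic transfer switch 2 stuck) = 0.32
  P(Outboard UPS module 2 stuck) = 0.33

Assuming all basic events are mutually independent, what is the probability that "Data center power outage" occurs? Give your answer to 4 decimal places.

P(Bus A inoperative) [AND] = 0.23 × 0.26 × 0.39 = 0.023322
P(Generator path down) [OR] = 1 − (1−0.42) × (1−0.023322) × (1−0.15) × (1−0.29) = 0.658133
P(Distribution tier down) [AND] = 0.32 × 0.17 = 0.054400
P(UPS chain fails) [OR] = 1 − (1−0.39) × (1−0.054400) = 0.423184
P(Utility feed inoperative) [AND] = 0.15 × 0.22 × 0.19 × 0.41 = 0.002571
P(Bus B inoperative) [OR] = 1 − (1−0.423184) × (1−0.002571) × (1−0.32) × (1−0.33) = 0.737878
P(Data center power outage) [OR] = 1 − (1−0.658133) × (1−0.737878) = 0.910389
Rounded to 4 decimal places: P(Data center power outage) ≈ 0.9104.

0.9104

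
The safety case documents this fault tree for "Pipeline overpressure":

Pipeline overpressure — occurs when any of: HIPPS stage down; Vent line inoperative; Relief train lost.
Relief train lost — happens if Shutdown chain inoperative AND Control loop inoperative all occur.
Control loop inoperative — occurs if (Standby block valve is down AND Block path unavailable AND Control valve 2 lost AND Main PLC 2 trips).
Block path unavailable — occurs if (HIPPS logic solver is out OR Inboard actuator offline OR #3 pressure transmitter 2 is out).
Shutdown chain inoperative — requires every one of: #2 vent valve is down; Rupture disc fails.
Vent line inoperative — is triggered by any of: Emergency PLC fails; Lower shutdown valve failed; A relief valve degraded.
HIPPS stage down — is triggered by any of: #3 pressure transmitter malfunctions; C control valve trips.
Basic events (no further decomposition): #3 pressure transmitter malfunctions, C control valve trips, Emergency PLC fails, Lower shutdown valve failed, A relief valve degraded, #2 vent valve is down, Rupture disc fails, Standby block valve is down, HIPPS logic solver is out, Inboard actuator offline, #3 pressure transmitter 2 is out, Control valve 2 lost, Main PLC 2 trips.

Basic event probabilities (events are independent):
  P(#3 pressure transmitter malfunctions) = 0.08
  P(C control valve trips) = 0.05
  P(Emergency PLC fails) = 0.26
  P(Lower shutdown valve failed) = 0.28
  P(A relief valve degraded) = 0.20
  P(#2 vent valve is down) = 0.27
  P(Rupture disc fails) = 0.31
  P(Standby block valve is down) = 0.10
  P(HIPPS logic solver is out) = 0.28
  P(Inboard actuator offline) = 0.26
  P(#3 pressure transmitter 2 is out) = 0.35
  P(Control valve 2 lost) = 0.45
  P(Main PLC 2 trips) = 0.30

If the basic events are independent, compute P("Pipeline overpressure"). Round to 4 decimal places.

P(HIPPS stage down) [OR] = 1 − (1−0.08) × (1−0.05) = 0.126000
P(Vent line inoperative) [OR] = 1 − (1−0.26) × (1−0.28) × (1−0.20) = 0.573760
P(Shutdown chain inoperative) [AND] = 0.27 × 0.31 = 0.083700
P(Block path unavailable) [OR] = 1 − (1−0.28) × (1−0.26) × (1−0.35) = 0.653680
P(Control loop inoperative) [AND] = 0.10 × 0.653680 × 0.45 × 0.30 = 0.008825
P(Relief train lost) [AND] = 0.083700 × 0.008825 = 0.000739
P(Pipeline overpressure) [OR] = 1 − (1−0.126000) × (1−0.573760) × (1−0.000739) = 0.627742
Rounded to 4 decimal places: P(Pipeline overpressure) ≈ 0.6277.

0.6277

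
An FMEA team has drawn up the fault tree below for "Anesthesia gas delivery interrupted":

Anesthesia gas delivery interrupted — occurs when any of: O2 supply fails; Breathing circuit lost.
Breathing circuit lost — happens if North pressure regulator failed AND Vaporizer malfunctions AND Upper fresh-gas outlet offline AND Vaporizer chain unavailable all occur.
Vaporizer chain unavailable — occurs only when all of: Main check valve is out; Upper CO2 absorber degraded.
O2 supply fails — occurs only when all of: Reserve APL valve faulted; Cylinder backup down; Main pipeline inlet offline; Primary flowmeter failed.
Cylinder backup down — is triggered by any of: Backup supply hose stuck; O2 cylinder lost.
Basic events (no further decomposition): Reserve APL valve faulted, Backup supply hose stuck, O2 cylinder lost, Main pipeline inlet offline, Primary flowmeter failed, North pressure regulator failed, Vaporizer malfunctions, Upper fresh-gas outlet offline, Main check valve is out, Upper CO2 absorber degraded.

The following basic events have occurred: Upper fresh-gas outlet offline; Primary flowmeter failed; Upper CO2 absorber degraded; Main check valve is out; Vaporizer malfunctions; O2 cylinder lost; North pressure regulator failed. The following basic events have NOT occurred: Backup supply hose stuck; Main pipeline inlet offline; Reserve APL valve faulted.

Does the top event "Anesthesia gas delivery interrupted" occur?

Cylinder backup down [OR]: Backup supply hose stuck=not, O2 cylinder lost=occurs → at least one input occurs → occurs.
O2 supply fails [AND]: Reserve APL valve faulted=not, Cylinder backup down=occurs, Main pipeline inlet offline=not, Primary flowmeter failed=occurs → not all inputs occur → does not occur.
Vaporizer chain unavailable [AND]: Main check valve is out=occurs, Upper CO2 absorber degraded=occurs → all inputs occur → occurs.
Breathing circuit lost [AND]: North pressure regulator failed=occurs, Vaporizer malfunctions=occurs, Upper fresh-gas outlet offline=occurs, Vaporizer chain unavailable=occurs → all inputs occur → occurs.
Anesthesia gas delivery interrupted [OR]: O2 supply fails=not, Breathing circuit lost=occurs → at least one input occurs → occurs.

Yes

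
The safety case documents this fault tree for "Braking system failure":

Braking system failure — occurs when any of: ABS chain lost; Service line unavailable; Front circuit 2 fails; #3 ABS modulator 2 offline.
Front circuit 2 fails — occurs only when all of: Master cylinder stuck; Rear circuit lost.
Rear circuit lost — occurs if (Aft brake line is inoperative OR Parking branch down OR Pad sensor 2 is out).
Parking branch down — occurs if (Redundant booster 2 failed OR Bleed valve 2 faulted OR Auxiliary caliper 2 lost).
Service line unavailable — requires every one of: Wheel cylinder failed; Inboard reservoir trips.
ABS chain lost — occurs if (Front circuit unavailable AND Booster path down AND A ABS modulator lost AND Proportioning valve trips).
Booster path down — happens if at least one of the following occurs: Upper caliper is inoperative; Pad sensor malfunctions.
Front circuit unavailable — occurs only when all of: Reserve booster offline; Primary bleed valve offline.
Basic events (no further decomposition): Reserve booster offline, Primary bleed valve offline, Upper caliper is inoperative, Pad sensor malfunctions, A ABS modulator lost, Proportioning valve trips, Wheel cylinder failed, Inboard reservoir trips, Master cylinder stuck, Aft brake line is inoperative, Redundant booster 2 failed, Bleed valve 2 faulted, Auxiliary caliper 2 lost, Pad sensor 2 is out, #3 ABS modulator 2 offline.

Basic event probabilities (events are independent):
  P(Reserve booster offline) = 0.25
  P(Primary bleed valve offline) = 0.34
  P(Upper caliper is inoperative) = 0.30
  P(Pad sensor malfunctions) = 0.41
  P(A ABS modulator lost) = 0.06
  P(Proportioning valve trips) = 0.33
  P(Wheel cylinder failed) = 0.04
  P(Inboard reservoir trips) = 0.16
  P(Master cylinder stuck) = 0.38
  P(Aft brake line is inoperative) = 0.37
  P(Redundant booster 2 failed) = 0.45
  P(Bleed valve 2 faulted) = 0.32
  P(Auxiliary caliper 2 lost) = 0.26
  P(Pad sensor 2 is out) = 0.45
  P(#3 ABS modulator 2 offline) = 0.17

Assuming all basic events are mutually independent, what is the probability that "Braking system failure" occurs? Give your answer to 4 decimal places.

P(Front circuit unavailable) [AND] = 0.25 × 0.34 = 0.085000
P(Booster path down) [OR] = 1 − (1−0.30) × (1−0.41) = 0.587000
P(ABS chain lost) [AND] = 0.085000 × 0.587000 × 0.06 × 0.33 = 0.000988
P(Service line unavailable) [AND] = 0.04 × 0.16 = 0.006400
P(Parking branch down) [OR] = 1 − (1−0.45) × (1−0.32) × (1−0.26) = 0.723240
P(Rear circuit lost) [OR] = 1 − (1−0.37) × (1−0.723240) × (1−0.45) = 0.904103
P(Front circuit 2 fails) [AND] = 0.38 × 0.904103 = 0.343559
P(Braking system failure) [OR] = 1 − (1−0.000988) × (1−0.006400) × (1−0.343559) × (1−0.17) = 0.459176
Rounded to 4 decimal places: P(Braking system failure) ≈ 0.4592.

0.4592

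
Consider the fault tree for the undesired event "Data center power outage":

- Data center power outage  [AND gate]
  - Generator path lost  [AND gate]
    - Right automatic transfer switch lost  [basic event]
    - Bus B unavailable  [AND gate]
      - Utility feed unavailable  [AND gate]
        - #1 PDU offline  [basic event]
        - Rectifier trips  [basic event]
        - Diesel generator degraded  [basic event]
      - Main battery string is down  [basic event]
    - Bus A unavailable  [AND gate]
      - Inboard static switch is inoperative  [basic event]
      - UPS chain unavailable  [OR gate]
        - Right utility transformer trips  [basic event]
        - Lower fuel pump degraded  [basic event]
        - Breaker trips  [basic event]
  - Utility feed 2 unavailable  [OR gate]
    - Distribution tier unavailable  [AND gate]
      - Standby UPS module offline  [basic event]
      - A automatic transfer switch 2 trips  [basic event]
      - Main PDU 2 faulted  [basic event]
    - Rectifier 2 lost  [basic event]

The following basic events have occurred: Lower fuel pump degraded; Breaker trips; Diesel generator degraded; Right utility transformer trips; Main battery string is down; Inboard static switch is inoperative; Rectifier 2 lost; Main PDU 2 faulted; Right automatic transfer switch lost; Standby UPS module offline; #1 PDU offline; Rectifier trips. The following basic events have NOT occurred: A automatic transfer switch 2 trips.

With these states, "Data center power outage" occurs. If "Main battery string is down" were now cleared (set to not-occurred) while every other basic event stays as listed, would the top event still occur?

No

Counterfactual: set "Main battery string is down" to not occurred.
Utility feed unavailable [AND]: #1 PDU offline=occurs, Rectifier trips=occurs, Diesel generator degraded=occurs → all inputs occur → occurs.
Bus B unavailable [AND]: Utility feed unavailable=occurs, Main battery string is down=not → not all inputs occur → does not occur.
UPS chain unavailable [OR]: Right utility transformer trips=occurs, Lower fuel pump degraded=occurs, Breaker trips=occurs → at least one input occurs → occurs.
Bus A unavailable [AND]: Inboard static switch is inoperative=occurs, UPS chain unavailable=occurs → all inputs occur → occurs.
Generator path lost [AND]: Right automatic transfer switch lost=occurs, Bus B unavailable=not, Bus A unavailable=occurs → not all inputs occur → does not occur.
Distribution tier unavailable [AND]: Standby UPS module offline=occurs, A automatic transfer switch 2 trips=not, Main PDU 2 faulted=occurs → not all inputs occur → does not occur.
Utility feed 2 unavailable [OR]: Distribution tier unavailable=not, Rectifier 2 lost=occurs → at least one input occurs → occurs.
Data center power outage [AND]: Generator path lost=not, Utility feed 2 unavailable=occurs → not all inputs occur → does not occur.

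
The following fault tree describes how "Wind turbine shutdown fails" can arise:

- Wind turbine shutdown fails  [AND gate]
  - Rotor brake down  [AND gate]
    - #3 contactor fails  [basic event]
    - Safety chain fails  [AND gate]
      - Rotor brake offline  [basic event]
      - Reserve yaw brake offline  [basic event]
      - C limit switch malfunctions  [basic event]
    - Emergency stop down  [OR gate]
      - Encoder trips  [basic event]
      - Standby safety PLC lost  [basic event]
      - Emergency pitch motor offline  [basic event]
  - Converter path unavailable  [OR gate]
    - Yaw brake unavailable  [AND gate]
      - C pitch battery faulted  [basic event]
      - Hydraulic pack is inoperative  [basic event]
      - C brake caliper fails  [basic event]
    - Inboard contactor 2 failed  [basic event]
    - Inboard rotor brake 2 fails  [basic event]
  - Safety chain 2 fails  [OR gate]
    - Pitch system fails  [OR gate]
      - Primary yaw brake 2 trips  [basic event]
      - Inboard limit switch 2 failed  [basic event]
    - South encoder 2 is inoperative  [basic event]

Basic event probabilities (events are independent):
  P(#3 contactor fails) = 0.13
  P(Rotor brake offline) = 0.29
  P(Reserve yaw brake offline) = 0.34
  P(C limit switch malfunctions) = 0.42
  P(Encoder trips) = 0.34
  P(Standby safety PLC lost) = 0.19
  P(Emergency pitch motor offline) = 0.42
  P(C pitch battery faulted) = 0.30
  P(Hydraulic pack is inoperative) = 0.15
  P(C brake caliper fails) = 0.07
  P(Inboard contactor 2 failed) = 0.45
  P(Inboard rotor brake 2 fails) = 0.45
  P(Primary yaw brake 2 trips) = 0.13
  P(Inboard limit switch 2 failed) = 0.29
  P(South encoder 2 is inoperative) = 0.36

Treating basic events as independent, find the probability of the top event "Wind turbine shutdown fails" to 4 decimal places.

0.0016

P(Safety chain fails) [AND] = 0.29 × 0.34 × 0.42 = 0.041412
P(Emergency stop down) [OR] = 1 − (1−0.34) × (1−0.19) × (1−0.42) = 0.689932
P(Rotor brake down) [AND] = 0.13 × 0.041412 × 0.689932 = 0.003714
P(Yaw brake unavailable) [AND] = 0.30 × 0.15 × 0.07 = 0.003150
P(Converter path unavailable) [OR] = 1 − (1−0.003150) × (1−0.45) × (1−0.45) = 0.698453
P(Pitch system fails) [OR] = 1 − (1−0.13) × (1−0.29) = 0.382300
P(Safety chain 2 fails) [OR] = 1 − (1−0.382300) × (1−0.36) = 0.604672
P(Wind turbine shutdown fails) [AND] = 0.003714 × 0.698453 × 0.604672 = 0.001569
Rounded to 4 decimal places: P(Wind turbine shutdown fails) ≈ 0.0016.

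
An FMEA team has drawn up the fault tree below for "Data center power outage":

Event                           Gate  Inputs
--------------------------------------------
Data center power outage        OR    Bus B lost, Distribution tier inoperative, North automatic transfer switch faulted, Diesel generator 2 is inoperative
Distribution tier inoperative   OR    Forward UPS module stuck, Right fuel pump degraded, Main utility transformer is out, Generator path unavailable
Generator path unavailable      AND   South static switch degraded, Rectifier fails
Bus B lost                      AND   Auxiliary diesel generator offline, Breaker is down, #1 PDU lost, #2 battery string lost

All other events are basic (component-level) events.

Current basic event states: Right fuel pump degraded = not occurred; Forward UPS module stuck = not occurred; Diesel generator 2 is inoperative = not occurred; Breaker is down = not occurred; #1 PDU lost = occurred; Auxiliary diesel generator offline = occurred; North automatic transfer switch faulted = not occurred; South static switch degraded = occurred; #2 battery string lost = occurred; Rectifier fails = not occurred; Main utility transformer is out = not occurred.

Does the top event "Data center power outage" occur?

Bus B lost [AND]: Auxiliary diesel generator offline=occurs, Breaker is down=not, #1 PDU lost=occurs, #2 battery string lost=occurs → not all inputs occur → does not occur.
Generator path unavailable [AND]: South static switch degraded=occurs, Rectifier fails=not → not all inputs occur → does not occur.
Distribution tier inoperative [OR]: Forward UPS module stuck=not, Right fuel pump degraded=not, Main utility transformer is out=not, Generator path unavailable=not → no input occurs → does not occur.
Data center power outage [OR]: Bus B lost=not, Distribution tier inoperative=not, North automatic transfer switch faulted=not, Diesel generator 2 is inoperative=not → no input occurs → does not occur.

No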